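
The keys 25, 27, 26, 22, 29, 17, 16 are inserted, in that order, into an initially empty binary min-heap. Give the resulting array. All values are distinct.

Insert 25:
  append 25 at index 0 → [25] (no swap needed)
Insert 27:
  append 27 at index 1 → [25, 27] (no swap needed)
Insert 26:
  append 26 at index 2 → [25, 27, 26] (no swap needed)
Insert 22:
  append 22 at index 3 → [25, 27, 26, 22]
  22 < parent 27 at index 1, swap → [25, 22, 26, 27]
  22 < parent 25 at index 0, swap → [22, 25, 26, 27]
Insert 29:
  append 29 at index 4 → [22, 25, 26, 27, 29] (no swap needed)
Insert 17:
  append 17 at index 5 → [22, 25, 26, 27, 29, 17]
  17 < parent 26 at index 2, swap → [22, 25, 17, 27, 29, 26]
  17 < parent 22 at index 0, swap → [17, 25, 22, 27, 29, 26]
Insert 16:
  append 16 at index 6 → [17, 25, 22, 27, 29, 26, 16]
  16 < parent 22 at index 2, swap → [17, 25, 16, 27, 29, 26, 22]
  16 < parent 17 at index 0, swap → [16, 25, 17, 27, 29, 26, 22]

[16, 25, 17, 27, 29, 26, 22]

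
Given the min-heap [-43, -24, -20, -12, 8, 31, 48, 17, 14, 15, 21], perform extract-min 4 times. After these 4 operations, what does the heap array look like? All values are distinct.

[8, 14, 15, 17, 21, 31, 48]

extract-min #1 returns -43:
  remove root -43; move last element 21 to root → [21, -24, -20, -12, 8, 31, 48, 17, 14, 15]
  21 vs smaller child -24 at index 1, swap → [-24, 21, -20, -12, 8, 31, 48, 17, 14, 15]
  21 vs smaller child -12 at index 3, swap → [-24, -12, -20, 21, 8, 31, 48, 17, 14, 15]
  21 vs smaller child 14 at index 8, swap → [-24, -12, -20, 14, 8, 31, 48, 17, 21, 15]
extract-min #2 returns -24:
  remove root -24; move last element 15 to root → [15, -12, -20, 14, 8, 31, 48, 17, 21]
  15 vs smaller child -20 at index 2, swap → [-20, -12, 15, 14, 8, 31, 48, 17, 21]
extract-min #3 returns -20:
  remove root -20; move last element 21 to root → [21, -12, 15, 14, 8, 31, 48, 17]
  21 vs smaller child -12 at index 1, swap → [-12, 21, 15, 14, 8, 31, 48, 17]
  21 vs smaller child 8 at index 4, swap → [-12, 8, 15, 14, 21, 31, 48, 17]
extract-min #4 returns -12:
  remove root -12; move last element 17 to root → [17, 8, 15, 14, 21, 31, 48]
  17 vs smaller child 8 at index 1, swap → [8, 17, 15, 14, 21, 31, 48]
  17 vs smaller child 14 at index 3, swap → [8, 14, 15, 17, 21, 31, 48]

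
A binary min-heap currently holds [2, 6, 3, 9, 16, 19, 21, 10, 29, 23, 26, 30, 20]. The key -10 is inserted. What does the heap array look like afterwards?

[-10, 6, 2, 9, 16, 19, 3, 10, 29, 23, 26, 30, 20, 21]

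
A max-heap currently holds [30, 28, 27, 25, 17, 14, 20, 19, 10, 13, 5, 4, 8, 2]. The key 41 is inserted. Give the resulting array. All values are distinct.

append 41 at index 14 → [30, 28, 27, 25, 17, 14, 20, 19, 10, 13, 5, 4, 8, 2, 41]
41 > parent 20 at index 6, swap → [30, 28, 27, 25, 17, 14, 41, 19, 10, 13, 5, 4, 8, 2, 20]
41 > parent 27 at index 2, swap → [30, 28, 41, 25, 17, 14, 27, 19, 10, 13, 5, 4, 8, 2, 20]
41 > parent 30 at index 0, swap → [41, 28, 30, 25, 17, 14, 27, 19, 10, 13, 5, 4, 8, 2, 20]

[41, 28, 30, 25, 17, 14, 27, 19, 10, 13, 5, 4, 8, 2, 20]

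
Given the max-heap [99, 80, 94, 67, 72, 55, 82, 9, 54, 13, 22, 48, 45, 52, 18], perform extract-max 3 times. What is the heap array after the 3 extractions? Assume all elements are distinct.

extract-max #1 returns 99:
  remove root 99; move last element 18 to root → [18, 80, 94, 67, 72, 55, 82, 9, 54, 13, 22, 48, 45, 52]
  18 vs larger child 94 at index 2, swap → [94, 80, 18, 67, 72, 55, 82, 9, 54, 13, 22, 48, 45, 52]
  18 vs larger child 82 at index 6, swap → [94, 80, 82, 67, 72, 55, 18, 9, 54, 13, 22, 48, 45, 52]
  18 vs only child 52 at index 13, swap → [94, 80, 82, 67, 72, 55, 52, 9, 54, 13, 22, 48, 45, 18]
extract-max #2 returns 94:
  remove root 94; move last element 18 to root → [18, 80, 82, 67, 72, 55, 52, 9, 54, 13, 22, 48, 45]
  18 vs larger child 82 at index 2, swap → [82, 80, 18, 67, 72, 55, 52, 9, 54, 13, 22, 48, 45]
  18 vs larger child 55 at index 5, swap → [82, 80, 55, 67, 72, 18, 52, 9, 54, 13, 22, 48, 45]
  18 vs larger child 48 at index 11, swap → [82, 80, 55, 67, 72, 48, 52, 9, 54, 13, 22, 18, 45]
extract-max #3 returns 82:
  remove root 82; move last element 45 to root → [45, 80, 55, 67, 72, 48, 52, 9, 54, 13, 22, 18]
  45 vs larger child 80 at index 1, swap → [80, 45, 55, 67, 72, 48, 52, 9, 54, 13, 22, 18]
  45 vs larger child 72 at index 4, swap → [80, 72, 55, 67, 45, 48, 52, 9, 54, 13, 22, 18]

[80, 72, 55, 67, 45, 48, 52, 9, 54, 13, 22, 18]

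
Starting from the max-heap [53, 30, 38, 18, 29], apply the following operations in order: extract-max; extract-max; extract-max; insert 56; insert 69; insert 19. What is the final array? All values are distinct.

extract-max → returns 53:
  remove root 53; move last element 29 to root → [29, 30, 38, 18]
  29 vs larger child 38 at index 2, swap → [38, 30, 29, 18]
extract-max → returns 38:
  remove root 38; move last element 18 to root → [18, 30, 29]
  18 vs larger child 30 at index 1, swap → [30, 18, 29]
extract-max → returns 30:
  remove root 30; move last element 29 to root → [29, 18] (no swap needed)
insert 56:
  append 56 at index 2 → [29, 18, 56]
  56 > parent 29 at index 0, swap → [56, 18, 29]
insert 69:
  append 69 at index 3 → [56, 18, 29, 69]
  69 > parent 18 at index 1, swap → [56, 69, 29, 18]
  69 > parent 56 at index 0, swap → [69, 56, 29, 18]
insert 19:
  append 19 at index 4 → [69, 56, 29, 18, 19] (no swap needed)

[69, 56, 29, 18, 19]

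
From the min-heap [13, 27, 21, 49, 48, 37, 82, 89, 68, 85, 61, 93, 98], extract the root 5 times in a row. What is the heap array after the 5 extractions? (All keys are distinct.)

extract-min #1 returns 13:
  remove root 13; move last element 98 to root → [98, 27, 21, 49, 48, 37, 82, 89, 68, 85, 61, 93]
  98 vs smaller child 21 at index 2, swap → [21, 27, 98, 49, 48, 37, 82, 89, 68, 85, 61, 93]
  98 vs smaller child 37 at index 5, swap → [21, 27, 37, 49, 48, 98, 82, 89, 68, 85, 61, 93]
  98 vs only child 93 at index 11, swap → [21, 27, 37, 49, 48, 93, 82, 89, 68, 85, 61, 98]
extract-min #2 returns 21:
  remove root 21; move last element 98 to root → [98, 27, 37, 49, 48, 93, 82, 89, 68, 85, 61]
  98 vs smaller child 27 at index 1, swap → [27, 98, 37, 49, 48, 93, 82, 89, 68, 85, 61]
  98 vs smaller child 48 at index 4, swap → [27, 48, 37, 49, 98, 93, 82, 89, 68, 85, 61]
  98 vs smaller child 61 at index 10, swap → [27, 48, 37, 49, 61, 93, 82, 89, 68, 85, 98]
extract-min #3 returns 27:
  remove root 27; move last element 98 to root → [98, 48, 37, 49, 61, 93, 82, 89, 68, 85]
  98 vs smaller child 37 at index 2, swap → [37, 48, 98, 49, 61, 93, 82, 89, 68, 85]
  98 vs smaller child 82 at index 6, swap → [37, 48, 82, 49, 61, 93, 98, 89, 68, 85]
extract-min #4 returns 37:
  remove root 37; move last element 85 to root → [85, 48, 82, 49, 61, 93, 98, 89, 68]
  85 vs smaller child 48 at index 1, swap → [48, 85, 82, 49, 61, 93, 98, 89, 68]
  85 vs smaller child 49 at index 3, swap → [48, 49, 82, 85, 61, 93, 98, 89, 68]
  85 vs smaller child 68 at index 8, swap → [48, 49, 82, 68, 61, 93, 98, 89, 85]
extract-min #5 returns 48:
  remove root 48; move last element 85 to root → [85, 49, 82, 68, 61, 93, 98, 89]
  85 vs smaller child 49 at index 1, swap → [49, 85, 82, 68, 61, 93, 98, 89]
  85 vs smaller child 61 at index 4, swap → [49, 61, 82, 68, 85, 93, 98, 89]

[49, 61, 82, 68, 85, 93, 98, 89]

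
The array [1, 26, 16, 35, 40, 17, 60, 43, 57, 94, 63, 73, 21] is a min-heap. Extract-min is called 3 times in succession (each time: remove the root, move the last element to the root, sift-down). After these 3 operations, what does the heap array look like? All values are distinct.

extract-min #1 returns 1:
  remove root 1; move last element 21 to root → [21, 26, 16, 35, 40, 17, 60, 43, 57, 94, 63, 73]
  21 vs smaller child 16 at index 2, swap → [16, 26, 21, 35, 40, 17, 60, 43, 57, 94, 63, 73]
  21 vs smaller child 17 at index 5, swap → [16, 26, 17, 35, 40, 21, 60, 43, 57, 94, 63, 73]
extract-min #2 returns 16:
  remove root 16; move last element 73 to root → [73, 26, 17, 35, 40, 21, 60, 43, 57, 94, 63]
  73 vs smaller child 17 at index 2, swap → [17, 26, 73, 35, 40, 21, 60, 43, 57, 94, 63]
  73 vs smaller child 21 at index 5, swap → [17, 26, 21, 35, 40, 73, 60, 43, 57, 94, 63]
extract-min #3 returns 17:
  remove root 17; move last element 63 to root → [63, 26, 21, 35, 40, 73, 60, 43, 57, 94]
  63 vs smaller child 21 at index 2, swap → [21, 26, 63, 35, 40, 73, 60, 43, 57, 94]
  63 vs smaller child 60 at index 6, swap → [21, 26, 60, 35, 40, 73, 63, 43, 57, 94]

[21, 26, 60, 35, 40, 73, 63, 43, 57, 94]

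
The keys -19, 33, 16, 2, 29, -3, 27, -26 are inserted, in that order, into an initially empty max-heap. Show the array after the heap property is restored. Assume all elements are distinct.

[33, 29, 27, -19, 2, -3, 16, -26]

Insert -19:
  append -19 at index 0 → [-19] (no swap needed)
Insert 33:
  append 33 at index 1 → [-19, 33]
  33 > parent -19 at index 0, swap → [33, -19]
Insert 16:
  append 16 at index 2 → [33, -19, 16] (no swap needed)
Insert 2:
  append 2 at index 3 → [33, -19, 16, 2]
  2 > parent -19 at index 1, swap → [33, 2, 16, -19]
Insert 29:
  append 29 at index 4 → [33, 2, 16, -19, 29]
  29 > parent 2 at index 1, swap → [33, 29, 16, -19, 2]
Insert -3:
  append -3 at index 5 → [33, 29, 16, -19, 2, -3] (no swap needed)
Insert 27:
  append 27 at index 6 → [33, 29, 16, -19, 2, -3, 27]
  27 > parent 16 at index 2, swap → [33, 29, 27, -19, 2, -3, 16]
Insert -26:
  append -26 at index 7 → [33, 29, 27, -19, 2, -3, 16, -26] (no swap needed)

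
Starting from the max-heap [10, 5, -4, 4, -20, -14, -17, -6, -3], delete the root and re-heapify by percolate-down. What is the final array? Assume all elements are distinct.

remove root 10; move last element -3 to root → [-3, 5, -4, 4, -20, -14, -17, -6]
-3 vs larger child 5 at index 1, swap → [5, -3, -4, 4, -20, -14, -17, -6]
-3 vs larger child 4 at index 3, swap → [5, 4, -4, -3, -20, -14, -17, -6]

[5, 4, -4, -3, -20, -14, -17, -6]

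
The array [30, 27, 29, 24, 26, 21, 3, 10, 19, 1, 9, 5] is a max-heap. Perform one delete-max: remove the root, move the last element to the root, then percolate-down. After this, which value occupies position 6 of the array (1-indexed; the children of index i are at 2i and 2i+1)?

5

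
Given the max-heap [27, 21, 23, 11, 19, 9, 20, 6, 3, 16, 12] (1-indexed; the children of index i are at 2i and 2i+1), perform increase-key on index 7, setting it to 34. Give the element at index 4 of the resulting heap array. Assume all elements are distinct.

11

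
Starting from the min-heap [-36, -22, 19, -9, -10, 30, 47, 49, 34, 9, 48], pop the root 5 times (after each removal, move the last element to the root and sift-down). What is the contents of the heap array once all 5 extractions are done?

[19, 34, 30, 49, 48, 47]

extract-min #1 returns -36:
  remove root -36; move last element 48 to root → [48, -22, 19, -9, -10, 30, 47, 49, 34, 9]
  48 vs smaller child -22 at index 1, swap → [-22, 48, 19, -9, -10, 30, 47, 49, 34, 9]
  48 vs smaller child -10 at index 4, swap → [-22, -10, 19, -9, 48, 30, 47, 49, 34, 9]
  48 vs only child 9 at index 9, swap → [-22, -10, 19, -9, 9, 30, 47, 49, 34, 48]
extract-min #2 returns -22:
  remove root -22; move last element 48 to root → [48, -10, 19, -9, 9, 30, 47, 49, 34]
  48 vs smaller child -10 at index 1, swap → [-10, 48, 19, -9, 9, 30, 47, 49, 34]
  48 vs smaller child -9 at index 3, swap → [-10, -9, 19, 48, 9, 30, 47, 49, 34]
  48 vs smaller child 34 at index 8, swap → [-10, -9, 19, 34, 9, 30, 47, 49, 48]
extract-min #3 returns -10:
  remove root -10; move last element 48 to root → [48, -9, 19, 34, 9, 30, 47, 49]
  48 vs smaller child -9 at index 1, swap → [-9, 48, 19, 34, 9, 30, 47, 49]
  48 vs smaller child 9 at index 4, swap → [-9, 9, 19, 34, 48, 30, 47, 49]
extract-min #4 returns -9:
  remove root -9; move last element 49 to root → [49, 9, 19, 34, 48, 30, 47]
  49 vs smaller child 9 at index 1, swap → [9, 49, 19, 34, 48, 30, 47]
  49 vs smaller child 34 at index 3, swap → [9, 34, 19, 49, 48, 30, 47]
extract-min #5 returns 9:
  remove root 9; move last element 47 to root → [47, 34, 19, 49, 48, 30]
  47 vs smaller child 19 at index 2, swap → [19, 34, 47, 49, 48, 30]
  47 vs only child 30 at index 5, swap → [19, 34, 30, 49, 48, 47]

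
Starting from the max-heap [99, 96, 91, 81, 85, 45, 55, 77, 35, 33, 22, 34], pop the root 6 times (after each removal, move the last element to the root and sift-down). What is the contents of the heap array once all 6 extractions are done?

extract-max #1 returns 99:
  remove root 99; move last element 34 to root → [34, 96, 91, 81, 85, 45, 55, 77, 35, 33, 22]
  34 vs larger child 96 at index 1, swap → [96, 34, 91, 81, 85, 45, 55, 77, 35, 33, 22]
  34 vs larger child 85 at index 4, swap → [96, 85, 91, 81, 34, 45, 55, 77, 35, 33, 22]
extract-max #2 returns 96:
  remove root 96; move last element 22 to root → [22, 85, 91, 81, 34, 45, 55, 77, 35, 33]
  22 vs larger child 91 at index 2, swap → [91, 85, 22, 81, 34, 45, 55, 77, 35, 33]
  22 vs larger child 55 at index 6, swap → [91, 85, 55, 81, 34, 45, 22, 77, 35, 33]
extract-max #3 returns 91:
  remove root 91; move last element 33 to root → [33, 85, 55, 81, 34, 45, 22, 77, 35]
  33 vs larger child 85 at index 1, swap → [85, 33, 55, 81, 34, 45, 22, 77, 35]
  33 vs larger child 81 at index 3, swap → [85, 81, 55, 33, 34, 45, 22, 77, 35]
  33 vs larger child 77 at index 7, swap → [85, 81, 55, 77, 34, 45, 22, 33, 35]
extract-max #4 returns 85:
  remove root 85; move last element 35 to root → [35, 81, 55, 77, 34, 45, 22, 33]
  35 vs larger child 81 at index 1, swap → [81, 35, 55, 77, 34, 45, 22, 33]
  35 vs larger child 77 at index 3, swap → [81, 77, 55, 35, 34, 45, 22, 33]
extract-max #5 returns 81:
  remove root 81; move last element 33 to root → [33, 77, 55, 35, 34, 45, 22]
  33 vs larger child 77 at index 1, swap → [77, 33, 55, 35, 34, 45, 22]
  33 vs larger child 35 at index 3, swap → [77, 35, 55, 33, 34, 45, 22]
extract-max #6 returns 77:
  remove root 77; move last element 22 to root → [22, 35, 55, 33, 34, 45]
  22 vs larger child 55 at index 2, swap → [55, 35, 22, 33, 34, 45]
  22 vs only child 45 at index 5, swap → [55, 35, 45, 33, 34, 22]

[55, 35, 45, 33, 34, 22]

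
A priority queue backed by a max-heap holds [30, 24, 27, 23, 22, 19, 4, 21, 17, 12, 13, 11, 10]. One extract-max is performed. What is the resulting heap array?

[27, 24, 19, 23, 22, 11, 4, 21, 17, 12, 13, 10]

remove root 30; move last element 10 to root → [10, 24, 27, 23, 22, 19, 4, 21, 17, 12, 13, 11]
10 vs larger child 27 at index 2, swap → [27, 24, 10, 23, 22, 19, 4, 21, 17, 12, 13, 11]
10 vs larger child 19 at index 5, swap → [27, 24, 19, 23, 22, 10, 4, 21, 17, 12, 13, 11]
10 vs only child 11 at index 11, swap → [27, 24, 19, 23, 22, 11, 4, 21, 17, 12, 13, 10]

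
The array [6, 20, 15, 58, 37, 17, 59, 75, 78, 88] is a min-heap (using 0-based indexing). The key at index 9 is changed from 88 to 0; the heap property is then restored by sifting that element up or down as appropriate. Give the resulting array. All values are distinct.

set index 9 from 88 to 0 → [6, 20, 15, 58, 37, 17, 59, 75, 78, 0]
0 < parent 37 at index 4, swap → [6, 20, 15, 58, 0, 17, 59, 75, 78, 37]
0 < parent 20 at index 1, swap → [6, 0, 15, 58, 20, 17, 59, 75, 78, 37]
0 < parent 6 at index 0, swap → [0, 6, 15, 58, 20, 17, 59, 75, 78, 37]

[0, 6, 15, 58, 20, 17, 59, 75, 78, 37]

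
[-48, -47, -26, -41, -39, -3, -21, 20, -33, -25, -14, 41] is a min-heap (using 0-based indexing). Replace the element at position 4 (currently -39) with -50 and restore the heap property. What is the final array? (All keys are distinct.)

set index 4 from -39 to -50 → [-48, -47, -26, -41, -50, -3, -21, 20, -33, -25, -14, 41]
-50 < parent -47 at index 1, swap → [-48, -50, -26, -41, -47, -3, -21, 20, -33, -25, -14, 41]
-50 < parent -48 at index 0, swap → [-50, -48, -26, -41, -47, -3, -21, 20, -33, -25, -14, 41]

[-50, -48, -26, -41, -47, -3, -21, 20, -33, -25, -14, 41]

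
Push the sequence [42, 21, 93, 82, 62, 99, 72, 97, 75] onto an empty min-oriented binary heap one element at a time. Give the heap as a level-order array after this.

Insert 42:
  append 42 at index 0 → [42] (no swap needed)
Insert 21:
  append 21 at index 1 → [42, 21]
  21 < parent 42 at index 0, swap → [21, 42]
Insert 93:
  append 93 at index 2 → [21, 42, 93] (no swap needed)
Insert 82:
  append 82 at index 3 → [21, 42, 93, 82] (no swap needed)
Insert 62:
  append 62 at index 4 → [21, 42, 93, 82, 62] (no swap needed)
Insert 99:
  append 99 at index 5 → [21, 42, 93, 82, 62, 99] (no swap needed)
Insert 72:
  append 72 at index 6 → [21, 42, 93, 82, 62, 99, 72]
  72 < parent 93 at index 2, swap → [21, 42, 72, 82, 62, 99, 93]
Insert 97:
  append 97 at index 7 → [21, 42, 72, 82, 62, 99, 93, 97] (no swap needed)
Insert 75:
  append 75 at index 8 → [21, 42, 72, 82, 62, 99, 93, 97, 75]
  75 < parent 82 at index 3, swap → [21, 42, 72, 75, 62, 99, 93, 97, 82]

[21, 42, 72, 75, 62, 99, 93, 97, 82]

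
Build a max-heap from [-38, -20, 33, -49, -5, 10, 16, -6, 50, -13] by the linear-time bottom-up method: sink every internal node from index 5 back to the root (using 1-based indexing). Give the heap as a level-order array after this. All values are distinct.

[50, -5, 33, -6, -13, 10, 16, -20, -49, -38]

sift down from index 5: already satisfies heap property
sift down from index 4:
  -49 vs larger child 50 at index 9, swap → [-38, -20, 33, 50, -5, 10, 16, -6, -49, -13]
sift down from index 3: already satisfies heap property
sift down from index 2:
  -20 vs larger child 50 at index 4, swap → [-38, 50, 33, -20, -5, 10, 16, -6, -49, -13]
  -20 vs larger child -6 at index 8, swap → [-38, 50, 33, -6, -5, 10, 16, -20, -49, -13]
sift down from index 1:
  -38 vs larger child 50 at index 2, swap → [50, -38, 33, -6, -5, 10, 16, -20, -49, -13]
  -38 vs larger child -5 at index 5, swap → [50, -5, 33, -6, -38, 10, 16, -20, -49, -13]
  -38 vs only child -13 at index 10, swap → [50, -5, 33, -6, -13, 10, 16, -20, -49, -38]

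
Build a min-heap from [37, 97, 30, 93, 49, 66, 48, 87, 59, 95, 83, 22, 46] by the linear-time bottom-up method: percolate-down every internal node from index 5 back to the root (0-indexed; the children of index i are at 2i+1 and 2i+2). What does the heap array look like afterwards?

[22, 49, 30, 59, 83, 37, 48, 87, 93, 95, 97, 66, 46]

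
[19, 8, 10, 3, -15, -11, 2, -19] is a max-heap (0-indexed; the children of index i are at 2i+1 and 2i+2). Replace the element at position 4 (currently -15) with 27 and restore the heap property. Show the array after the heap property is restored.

[27, 19, 10, 3, 8, -11, 2, -19]

set index 4 from -15 to 27 → [19, 8, 10, 3, 27, -11, 2, -19]
27 > parent 8 at index 1, swap → [19, 27, 10, 3, 8, -11, 2, -19]
27 > parent 19 at index 0, swap → [27, 19, 10, 3, 8, -11, 2, -19]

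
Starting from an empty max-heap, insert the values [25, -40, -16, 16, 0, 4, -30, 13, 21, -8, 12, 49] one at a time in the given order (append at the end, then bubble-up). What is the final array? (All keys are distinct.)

[49, 21, 25, 16, 12, 4, -30, -40, 13, -8, 0, -16]

Insert 25:
  append 25 at index 0 → [25] (no swap needed)
Insert -40:
  append -40 at index 1 → [25, -40] (no swap needed)
Insert -16:
  append -16 at index 2 → [25, -40, -16] (no swap needed)
Insert 16:
  append 16 at index 3 → [25, -40, -16, 16]
  16 > parent -40 at index 1, swap → [25, 16, -16, -40]
Insert 0:
  append 0 at index 4 → [25, 16, -16, -40, 0] (no swap needed)
Insert 4:
  append 4 at index 5 → [25, 16, -16, -40, 0, 4]
  4 > parent -16 at index 2, swap → [25, 16, 4, -40, 0, -16]
Insert -30:
  append -30 at index 6 → [25, 16, 4, -40, 0, -16, -30] (no swap needed)
Insert 13:
  append 13 at index 7 → [25, 16, 4, -40, 0, -16, -30, 13]
  13 > parent -40 at index 3, swap → [25, 16, 4, 13, 0, -16, -30, -40]
Insert 21:
  append 21 at index 8 → [25, 16, 4, 13, 0, -16, -30, -40, 21]
  21 > parent 13 at index 3, swap → [25, 16, 4, 21, 0, -16, -30, -40, 13]
  21 > parent 16 at index 1, swap → [25, 21, 4, 16, 0, -16, -30, -40, 13]
Insert -8:
  append -8 at index 9 → [25, 21, 4, 16, 0, -16, -30, -40, 13, -8] (no swap needed)
Insert 12:
  append 12 at index 10 → [25, 21, 4, 16, 0, -16, -30, -40, 13, -8, 12]
  12 > parent 0 at index 4, swap → [25, 21, 4, 16, 12, -16, -30, -40, 13, -8, 0]
Insert 49:
  append 49 at index 11 → [25, 21, 4, 16, 12, -16, -30, -40, 13, -8, 0, 49]
  49 > parent -16 at index 5, swap → [25, 21, 4, 16, 12, 49, -30, -40, 13, -8, 0, -16]
  49 > parent 4 at index 2, swap → [25, 21, 49, 16, 12, 4, -30, -40, 13, -8, 0, -16]
  49 > parent 25 at index 0, swap → [49, 21, 25, 16, 12, 4, -30, -40, 13, -8, 0, -16]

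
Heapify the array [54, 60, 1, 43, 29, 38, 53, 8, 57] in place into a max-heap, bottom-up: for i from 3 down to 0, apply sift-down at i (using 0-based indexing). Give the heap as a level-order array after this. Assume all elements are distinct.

sift down from index 3:
  43 vs larger child 57 at index 8, swap → [54, 60, 1, 57, 29, 38, 53, 8, 43]
sift down from index 2:
  1 vs larger child 53 at index 6, swap → [54, 60, 53, 57, 29, 38, 1, 8, 43]
sift down from index 1: already satisfies heap property
sift down from index 0:
  54 vs larger child 60 at index 1, swap → [60, 54, 53, 57, 29, 38, 1, 8, 43]
  54 vs larger child 57 at index 3, swap → [60, 57, 53, 54, 29, 38, 1, 8, 43]

[60, 57, 53, 54, 29, 38, 1, 8, 43]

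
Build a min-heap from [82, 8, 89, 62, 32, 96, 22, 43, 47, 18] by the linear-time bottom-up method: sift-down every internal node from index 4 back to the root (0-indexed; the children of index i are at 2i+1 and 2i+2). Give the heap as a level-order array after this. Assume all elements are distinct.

sift down from index 4:
  32 vs only child 18 at index 9, swap → [82, 8, 89, 62, 18, 96, 22, 43, 47, 32]
sift down from index 3:
  62 vs smaller child 43 at index 7, swap → [82, 8, 89, 43, 18, 96, 22, 62, 47, 32]
sift down from index 2:
  89 vs smaller child 22 at index 6, swap → [82, 8, 22, 43, 18, 96, 89, 62, 47, 32]
sift down from index 1: already satisfies heap property
sift down from index 0:
  82 vs smaller child 8 at index 1, swap → [8, 82, 22, 43, 18, 96, 89, 62, 47, 32]
  82 vs smaller child 18 at index 4, swap → [8, 18, 22, 43, 82, 96, 89, 62, 47, 32]
  82 vs only child 32 at index 9, swap → [8, 18, 22, 43, 32, 96, 89, 62, 47, 82]

[8, 18, 22, 43, 32, 96, 89, 62, 47, 82]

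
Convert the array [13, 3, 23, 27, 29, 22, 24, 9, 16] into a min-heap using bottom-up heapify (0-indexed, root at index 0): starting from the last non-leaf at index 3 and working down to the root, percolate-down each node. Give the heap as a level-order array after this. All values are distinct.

sift down from index 3:
  27 vs smaller child 9 at index 7, swap → [13, 3, 23, 9, 29, 22, 24, 27, 16]
sift down from index 2:
  23 vs smaller child 22 at index 5, swap → [13, 3, 22, 9, 29, 23, 24, 27, 16]
sift down from index 1: already satisfies heap property
sift down from index 0:
  13 vs smaller child 3 at index 1, swap → [3, 13, 22, 9, 29, 23, 24, 27, 16]
  13 vs smaller child 9 at index 3, swap → [3, 9, 22, 13, 29, 23, 24, 27, 16]

[3, 9, 22, 13, 29, 23, 24, 27, 16]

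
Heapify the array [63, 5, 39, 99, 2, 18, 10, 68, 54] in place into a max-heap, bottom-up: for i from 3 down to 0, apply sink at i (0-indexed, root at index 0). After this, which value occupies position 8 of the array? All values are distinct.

54

sift down from index 3: already satisfies heap property
sift down from index 2: already satisfies heap property
sift down from index 1:
  5 vs larger child 99 at index 3, swap → [63, 99, 39, 5, 2, 18, 10, 68, 54]
  5 vs larger child 68 at index 7, swap → [63, 99, 39, 68, 2, 18, 10, 5, 54]
sift down from index 0:
  63 vs larger child 99 at index 1, swap → [99, 63, 39, 68, 2, 18, 10, 5, 54]
  63 vs larger child 68 at index 3, swap → [99, 68, 39, 63, 2, 18, 10, 5, 54]
resulting array: [99, 68, 39, 63, 2, 18, 10, 5, 54]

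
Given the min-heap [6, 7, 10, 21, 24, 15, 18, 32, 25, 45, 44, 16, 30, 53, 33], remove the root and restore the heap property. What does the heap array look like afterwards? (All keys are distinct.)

[7, 21, 10, 25, 24, 15, 18, 32, 33, 45, 44, 16, 30, 53]

remove root 6; move last element 33 to root → [33, 7, 10, 21, 24, 15, 18, 32, 25, 45, 44, 16, 30, 53]
33 vs smaller child 7 at index 1, swap → [7, 33, 10, 21, 24, 15, 18, 32, 25, 45, 44, 16, 30, 53]
33 vs smaller child 21 at index 3, swap → [7, 21, 10, 33, 24, 15, 18, 32, 25, 45, 44, 16, 30, 53]
33 vs smaller child 25 at index 8, swap → [7, 21, 10, 25, 24, 15, 18, 32, 33, 45, 44, 16, 30, 53]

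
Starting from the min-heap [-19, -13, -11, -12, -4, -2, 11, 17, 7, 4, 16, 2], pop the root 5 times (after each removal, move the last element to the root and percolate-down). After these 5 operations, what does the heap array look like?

extract-min #1 returns -19:
  remove root -19; move last element 2 to root → [2, -13, -11, -12, -4, -2, 11, 17, 7, 4, 16]
  2 vs smaller child -13 at index 1, swap → [-13, 2, -11, -12, -4, -2, 11, 17, 7, 4, 16]
  2 vs smaller child -12 at index 3, swap → [-13, -12, -11, 2, -4, -2, 11, 17, 7, 4, 16]
extract-min #2 returns -13:
  remove root -13; move last element 16 to root → [16, -12, -11, 2, -4, -2, 11, 17, 7, 4]
  16 vs smaller child -12 at index 1, swap → [-12, 16, -11, 2, -4, -2, 11, 17, 7, 4]
  16 vs smaller child -4 at index 4, swap → [-12, -4, -11, 2, 16, -2, 11, 17, 7, 4]
  16 vs only child 4 at index 9, swap → [-12, -4, -11, 2, 4, -2, 11, 17, 7, 16]
extract-min #3 returns -12:
  remove root -12; move last element 16 to root → [16, -4, -11, 2, 4, -2, 11, 17, 7]
  16 vs smaller child -11 at index 2, swap → [-11, -4, 16, 2, 4, -2, 11, 17, 7]
  16 vs smaller child -2 at index 5, swap → [-11, -4, -2, 2, 4, 16, 11, 17, 7]
extract-min #4 returns -11:
  remove root -11; move last element 7 to root → [7, -4, -2, 2, 4, 16, 11, 17]
  7 vs smaller child -4 at index 1, swap → [-4, 7, -2, 2, 4, 16, 11, 17]
  7 vs smaller child 2 at index 3, swap → [-4, 2, -2, 7, 4, 16, 11, 17]
extract-min #5 returns -4:
  remove root -4; move last element 17 to root → [17, 2, -2, 7, 4, 16, 11]
  17 vs smaller child -2 at index 2, swap → [-2, 2, 17, 7, 4, 16, 11]
  17 vs smaller child 11 at index 6, swap → [-2, 2, 11, 7, 4, 16, 17]

[-2, 2, 11, 7, 4, 16, 17]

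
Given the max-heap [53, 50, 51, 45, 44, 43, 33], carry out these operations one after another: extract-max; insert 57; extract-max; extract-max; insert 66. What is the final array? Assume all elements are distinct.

extract-max → returns 53:
  remove root 53; move last element 33 to root → [33, 50, 51, 45, 44, 43]
  33 vs larger child 51 at index 2, swap → [51, 50, 33, 45, 44, 43]
  33 vs only child 43 at index 5, swap → [51, 50, 43, 45, 44, 33]
insert 57:
  append 57 at index 6 → [51, 50, 43, 45, 44, 33, 57]
  57 > parent 43 at index 2, swap → [51, 50, 57, 45, 44, 33, 43]
  57 > parent 51 at index 0, swap → [57, 50, 51, 45, 44, 33, 43]
extract-max → returns 57:
  remove root 57; move last element 43 to root → [43, 50, 51, 45, 44, 33]
  43 vs larger child 51 at index 2, swap → [51, 50, 43, 45, 44, 33]
extract-max → returns 51:
  remove root 51; move last element 33 to root → [33, 50, 43, 45, 44]
  33 vs larger child 50 at index 1, swap → [50, 33, 43, 45, 44]
  33 vs larger child 45 at index 3, swap → [50, 45, 43, 33, 44]
insert 66:
  append 66 at index 5 → [50, 45, 43, 33, 44, 66]
  66 > parent 43 at index 2, swap → [50, 45, 66, 33, 44, 43]
  66 > parent 50 at index 0, swap → [66, 45, 50, 33, 44, 43]

[66, 45, 50, 33, 44, 43]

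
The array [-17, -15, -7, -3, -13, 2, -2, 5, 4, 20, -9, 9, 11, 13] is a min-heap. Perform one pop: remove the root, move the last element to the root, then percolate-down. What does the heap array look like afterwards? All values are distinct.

[-15, -13, -7, -3, -9, 2, -2, 5, 4, 20, 13, 9, 11]

remove root -17; move last element 13 to root → [13, -15, -7, -3, -13, 2, -2, 5, 4, 20, -9, 9, 11]
13 vs smaller child -15 at index 1, swap → [-15, 13, -7, -3, -13, 2, -2, 5, 4, 20, -9, 9, 11]
13 vs smaller child -13 at index 4, swap → [-15, -13, -7, -3, 13, 2, -2, 5, 4, 20, -9, 9, 11]
13 vs smaller child -9 at index 10, swap → [-15, -13, -7, -3, -9, 2, -2, 5, 4, 20, 13, 9, 11]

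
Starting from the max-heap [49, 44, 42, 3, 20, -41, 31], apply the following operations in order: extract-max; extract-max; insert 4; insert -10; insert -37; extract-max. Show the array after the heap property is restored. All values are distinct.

[31, 20, 4, 3, -37, -41, -10]

extract-max → returns 49:
  remove root 49; move last element 31 to root → [31, 44, 42, 3, 20, -41]
  31 vs larger child 44 at index 1, swap → [44, 31, 42, 3, 20, -41]
extract-max → returns 44:
  remove root 44; move last element -41 to root → [-41, 31, 42, 3, 20]
  -41 vs larger child 42 at index 2, swap → [42, 31, -41, 3, 20]
insert 4:
  append 4 at index 5 → [42, 31, -41, 3, 20, 4]
  4 > parent -41 at index 2, swap → [42, 31, 4, 3, 20, -41]
insert -10:
  append -10 at index 6 → [42, 31, 4, 3, 20, -41, -10] (no swap needed)
insert -37:
  append -37 at index 7 → [42, 31, 4, 3, 20, -41, -10, -37] (no swap needed)
extract-max → returns 42:
  remove root 42; move last element -37 to root → [-37, 31, 4, 3, 20, -41, -10]
  -37 vs larger child 31 at index 1, swap → [31, -37, 4, 3, 20, -41, -10]
  -37 vs larger child 20 at index 4, swap → [31, 20, 4, 3, -37, -41, -10]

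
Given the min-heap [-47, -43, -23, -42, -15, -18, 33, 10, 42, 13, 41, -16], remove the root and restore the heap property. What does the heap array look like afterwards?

remove root -47; move last element -16 to root → [-16, -43, -23, -42, -15, -18, 33, 10, 42, 13, 41]
-16 vs smaller child -43 at index 1, swap → [-43, -16, -23, -42, -15, -18, 33, 10, 42, 13, 41]
-16 vs smaller child -42 at index 3, swap → [-43, -42, -23, -16, -15, -18, 33, 10, 42, 13, 41]

[-43, -42, -23, -16, -15, -18, 33, 10, 42, 13, 41]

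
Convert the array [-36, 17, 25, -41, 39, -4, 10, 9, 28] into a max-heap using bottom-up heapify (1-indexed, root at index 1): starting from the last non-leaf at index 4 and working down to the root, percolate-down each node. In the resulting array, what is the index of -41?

9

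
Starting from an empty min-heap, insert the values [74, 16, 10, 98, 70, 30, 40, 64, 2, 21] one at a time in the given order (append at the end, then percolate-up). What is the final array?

Insert 74:
  append 74 at index 0 → [74] (no swap needed)
Insert 16:
  append 16 at index 1 → [74, 16]
  16 < parent 74 at index 0, swap → [16, 74]
Insert 10:
  append 10 at index 2 → [16, 74, 10]
  10 < parent 16 at index 0, swap → [10, 74, 16]
Insert 98:
  append 98 at index 3 → [10, 74, 16, 98] (no swap needed)
Insert 70:
  append 70 at index 4 → [10, 74, 16, 98, 70]
  70 < parent 74 at index 1, swap → [10, 70, 16, 98, 74]
Insert 30:
  append 30 at index 5 → [10, 70, 16, 98, 74, 30] (no swap needed)
Insert 40:
  append 40 at index 6 → [10, 70, 16, 98, 74, 30, 40] (no swap needed)
Insert 64:
  append 64 at index 7 → [10, 70, 16, 98, 74, 30, 40, 64]
  64 < parent 98 at index 3, swap → [10, 70, 16, 64, 74, 30, 40, 98]
  64 < parent 70 at index 1, swap → [10, 64, 16, 70, 74, 30, 40, 98]
Insert 2:
  append 2 at index 8 → [10, 64, 16, 70, 74, 30, 40, 98, 2]
  2 < parent 70 at index 3, swap → [10, 64, 16, 2, 74, 30, 40, 98, 70]
  2 < parent 64 at index 1, swap → [10, 2, 16, 64, 74, 30, 40, 98, 70]
  2 < parent 10 at index 0, swap → [2, 10, 16, 64, 74, 30, 40, 98, 70]
Insert 21:
  append 21 at index 9 → [2, 10, 16, 64, 74, 30, 40, 98, 70, 21]
  21 < parent 74 at index 4, swap → [2, 10, 16, 64, 21, 30, 40, 98, 70, 74]

[2, 10, 16, 64, 21, 30, 40, 98, 70, 74]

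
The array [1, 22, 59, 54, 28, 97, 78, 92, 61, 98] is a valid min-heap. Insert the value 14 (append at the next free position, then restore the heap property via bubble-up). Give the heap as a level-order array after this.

[1, 14, 59, 54, 22, 97, 78, 92, 61, 98, 28]

append 14 at index 10 → [1, 22, 59, 54, 28, 97, 78, 92, 61, 98, 14]
14 < parent 28 at index 4, swap → [1, 22, 59, 54, 14, 97, 78, 92, 61, 98, 28]
14 < parent 22 at index 1, swap → [1, 14, 59, 54, 22, 97, 78, 92, 61, 98, 28]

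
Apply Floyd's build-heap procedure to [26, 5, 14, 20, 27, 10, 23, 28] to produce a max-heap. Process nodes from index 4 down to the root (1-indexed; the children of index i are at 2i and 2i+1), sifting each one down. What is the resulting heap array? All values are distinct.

sift down from index 4:
  20 vs only child 28 at index 8, swap → [26, 5, 14, 28, 27, 10, 23, 20]
sift down from index 3:
  14 vs larger child 23 at index 7, swap → [26, 5, 23, 28, 27, 10, 14, 20]
sift down from index 2:
  5 vs larger child 28 at index 4, swap → [26, 28, 23, 5, 27, 10, 14, 20]
  5 vs only child 20 at index 8, swap → [26, 28, 23, 20, 27, 10, 14, 5]
sift down from index 1:
  26 vs larger child 28 at index 2, swap → [28, 26, 23, 20, 27, 10, 14, 5]
  26 vs larger child 27 at index 5, swap → [28, 27, 23, 20, 26, 10, 14, 5]

[28, 27, 23, 20, 26, 10, 14, 5]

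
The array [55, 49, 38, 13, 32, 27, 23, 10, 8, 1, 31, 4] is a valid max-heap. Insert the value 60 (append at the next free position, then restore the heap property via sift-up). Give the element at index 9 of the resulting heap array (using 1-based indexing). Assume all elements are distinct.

8

append 60 at index 13 → [55, 49, 38, 13, 32, 27, 23, 10, 8, 1, 31, 4, 60]
60 > parent 27 at index 6, swap → [55, 49, 38, 13, 32, 60, 23, 10, 8, 1, 31, 4, 27]
60 > parent 38 at index 3, swap → [55, 49, 60, 13, 32, 38, 23, 10, 8, 1, 31, 4, 27]
60 > parent 55 at index 1, swap → [60, 49, 55, 13, 32, 38, 23, 10, 8, 1, 31, 4, 27]
resulting array: [60, 49, 55, 13, 32, 38, 23, 10, 8, 1, 31, 4, 27]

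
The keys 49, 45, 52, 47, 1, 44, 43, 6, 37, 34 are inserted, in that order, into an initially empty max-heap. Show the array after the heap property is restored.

[52, 47, 49, 45, 34, 44, 43, 6, 37, 1]

Insert 49:
  append 49 at index 0 → [49] (no swap needed)
Insert 45:
  append 45 at index 1 → [49, 45] (no swap needed)
Insert 52:
  append 52 at index 2 → [49, 45, 52]
  52 > parent 49 at index 0, swap → [52, 45, 49]
Insert 47:
  append 47 at index 3 → [52, 45, 49, 47]
  47 > parent 45 at index 1, swap → [52, 47, 49, 45]
Insert 1:
  append 1 at index 4 → [52, 47, 49, 45, 1] (no swap needed)
Insert 44:
  append 44 at index 5 → [52, 47, 49, 45, 1, 44] (no swap needed)
Insert 43:
  append 43 at index 6 → [52, 47, 49, 45, 1, 44, 43] (no swap needed)
Insert 6:
  append 6 at index 7 → [52, 47, 49, 45, 1, 44, 43, 6] (no swap needed)
Insert 37:
  append 37 at index 8 → [52, 47, 49, 45, 1, 44, 43, 6, 37] (no swap needed)
Insert 34:
  append 34 at index 9 → [52, 47, 49, 45, 1, 44, 43, 6, 37, 34]
  34 > parent 1 at index 4, swap → [52, 47, 49, 45, 34, 44, 43, 6, 37, 1]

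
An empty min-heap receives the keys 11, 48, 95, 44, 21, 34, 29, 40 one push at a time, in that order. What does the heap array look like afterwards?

Insert 11:
  append 11 at index 0 → [11] (no swap needed)
Insert 48:
  append 48 at index 1 → [11, 48] (no swap needed)
Insert 95:
  append 95 at index 2 → [11, 48, 95] (no swap needed)
Insert 44:
  append 44 at index 3 → [11, 48, 95, 44]
  44 < parent 48 at index 1, swap → [11, 44, 95, 48]
Insert 21:
  append 21 at index 4 → [11, 44, 95, 48, 21]
  21 < parent 44 at index 1, swap → [11, 21, 95, 48, 44]
Insert 34:
  append 34 at index 5 → [11, 21, 95, 48, 44, 34]
  34 < parent 95 at index 2, swap → [11, 21, 34, 48, 44, 95]
Insert 29:
  append 29 at index 6 → [11, 21, 34, 48, 44, 95, 29]
  29 < parent 34 at index 2, swap → [11, 21, 29, 48, 44, 95, 34]
Insert 40:
  append 40 at index 7 → [11, 21, 29, 48, 44, 95, 34, 40]
  40 < parent 48 at index 3, swap → [11, 21, 29, 40, 44, 95, 34, 48]

[11, 21, 29, 40, 44, 95, 34, 48]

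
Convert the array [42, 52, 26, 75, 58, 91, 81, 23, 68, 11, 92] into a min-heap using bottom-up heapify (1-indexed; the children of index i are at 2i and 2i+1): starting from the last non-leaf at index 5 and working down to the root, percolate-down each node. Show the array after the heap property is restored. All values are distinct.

[11, 23, 26, 42, 52, 91, 81, 75, 68, 58, 92]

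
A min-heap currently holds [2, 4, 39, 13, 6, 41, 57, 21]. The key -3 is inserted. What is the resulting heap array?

append -3 at index 8 → [2, 4, 39, 13, 6, 41, 57, 21, -3]
-3 < parent 13 at index 3, swap → [2, 4, 39, -3, 6, 41, 57, 21, 13]
-3 < parent 4 at index 1, swap → [2, -3, 39, 4, 6, 41, 57, 21, 13]
-3 < parent 2 at index 0, swap → [-3, 2, 39, 4, 6, 41, 57, 21, 13]

[-3, 2, 39, 4, 6, 41, 57, 21, 13]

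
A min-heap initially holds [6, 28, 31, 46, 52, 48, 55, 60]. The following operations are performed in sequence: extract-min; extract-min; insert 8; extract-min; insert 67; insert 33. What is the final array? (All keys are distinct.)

[31, 33, 48, 46, 52, 55, 67, 60]

extract-min → returns 6:
  remove root 6; move last element 60 to root → [60, 28, 31, 46, 52, 48, 55]
  60 vs smaller child 28 at index 1, swap → [28, 60, 31, 46, 52, 48, 55]
  60 vs smaller child 46 at index 3, swap → [28, 46, 31, 60, 52, 48, 55]
extract-min → returns 28:
  remove root 28; move last element 55 to root → [55, 46, 31, 60, 52, 48]
  55 vs smaller child 31 at index 2, swap → [31, 46, 55, 60, 52, 48]
  55 vs only child 48 at index 5, swap → [31, 46, 48, 60, 52, 55]
insert 8:
  append 8 at index 6 → [31, 46, 48, 60, 52, 55, 8]
  8 < parent 48 at index 2, swap → [31, 46, 8, 60, 52, 55, 48]
  8 < parent 31 at index 0, swap → [8, 46, 31, 60, 52, 55, 48]
extract-min → returns 8:
  remove root 8; move last element 48 to root → [48, 46, 31, 60, 52, 55]
  48 vs smaller child 31 at index 2, swap → [31, 46, 48, 60, 52, 55]
insert 67:
  append 67 at index 6 → [31, 46, 48, 60, 52, 55, 67] (no swap needed)
insert 33:
  append 33 at index 7 → [31, 46, 48, 60, 52, 55, 67, 33]
  33 < parent 60 at index 3, swap → [31, 46, 48, 33, 52, 55, 67, 60]
  33 < parent 46 at index 1, swap → [31, 33, 48, 46, 52, 55, 67, 60]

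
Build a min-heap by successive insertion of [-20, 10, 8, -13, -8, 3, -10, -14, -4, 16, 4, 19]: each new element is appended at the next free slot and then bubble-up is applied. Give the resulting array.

[-20, -14, -10, -13, -8, 8, 3, 10, -4, 16, 4, 19]

Insert -20:
  append -20 at index 0 → [-20] (no swap needed)
Insert 10:
  append 10 at index 1 → [-20, 10] (no swap needed)
Insert 8:
  append 8 at index 2 → [-20, 10, 8] (no swap needed)
Insert -13:
  append -13 at index 3 → [-20, 10, 8, -13]
  -13 < parent 10 at index 1, swap → [-20, -13, 8, 10]
Insert -8:
  append -8 at index 4 → [-20, -13, 8, 10, -8] (no swap needed)
Insert 3:
  append 3 at index 5 → [-20, -13, 8, 10, -8, 3]
  3 < parent 8 at index 2, swap → [-20, -13, 3, 10, -8, 8]
Insert -10:
  append -10 at index 6 → [-20, -13, 3, 10, -8, 8, -10]
  -10 < parent 3 at index 2, swap → [-20, -13, -10, 10, -8, 8, 3]
Insert -14:
  append -14 at index 7 → [-20, -13, -10, 10, -8, 8, 3, -14]
  -14 < parent 10 at index 3, swap → [-20, -13, -10, -14, -8, 8, 3, 10]
  -14 < parent -13 at index 1, swap → [-20, -14, -10, -13, -8, 8, 3, 10]
Insert -4:
  append -4 at index 8 → [-20, -14, -10, -13, -8, 8, 3, 10, -4] (no swap needed)
Insert 16:
  append 16 at index 9 → [-20, -14, -10, -13, -8, 8, 3, 10, -4, 16] (no swap needed)
Insert 4:
  append 4 at index 10 → [-20, -14, -10, -13, -8, 8, 3, 10, -4, 16, 4] (no swap needed)
Insert 19:
  append 19 at index 11 → [-20, -14, -10, -13, -8, 8, 3, 10, -4, 16, 4, 19] (no swap needed)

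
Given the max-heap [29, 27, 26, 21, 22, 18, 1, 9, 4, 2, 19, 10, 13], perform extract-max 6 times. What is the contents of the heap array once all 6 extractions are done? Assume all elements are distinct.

[18, 13, 10, 9, 2, 4, 1]

extract-max #1 returns 29:
  remove root 29; move last element 13 to root → [13, 27, 26, 21, 22, 18, 1, 9, 4, 2, 19, 10]
  13 vs larger child 27 at index 1, swap → [27, 13, 26, 21, 22, 18, 1, 9, 4, 2, 19, 10]
  13 vs larger child 22 at index 4, swap → [27, 22, 26, 21, 13, 18, 1, 9, 4, 2, 19, 10]
  13 vs larger child 19 at index 10, swap → [27, 22, 26, 21, 19, 18, 1, 9, 4, 2, 13, 10]
extract-max #2 returns 27:
  remove root 27; move last element 10 to root → [10, 22, 26, 21, 19, 18, 1, 9, 4, 2, 13]
  10 vs larger child 26 at index 2, swap → [26, 22, 10, 21, 19, 18, 1, 9, 4, 2, 13]
  10 vs larger child 18 at index 5, swap → [26, 22, 18, 21, 19, 10, 1, 9, 4, 2, 13]
extract-max #3 returns 26:
  remove root 26; move last element 13 to root → [13, 22, 18, 21, 19, 10, 1, 9, 4, 2]
  13 vs larger child 22 at index 1, swap → [22, 13, 18, 21, 19, 10, 1, 9, 4, 2]
  13 vs larger child 21 at index 3, swap → [22, 21, 18, 13, 19, 10, 1, 9, 4, 2]
extract-max #4 returns 22:
  remove root 22; move last element 2 to root → [2, 21, 18, 13, 19, 10, 1, 9, 4]
  2 vs larger child 21 at index 1, swap → [21, 2, 18, 13, 19, 10, 1, 9, 4]
  2 vs larger child 19 at index 4, swap → [21, 19, 18, 13, 2, 10, 1, 9, 4]
extract-max #5 returns 21:
  remove root 21; move last element 4 to root → [4, 19, 18, 13, 2, 10, 1, 9]
  4 vs larger child 19 at index 1, swap → [19, 4, 18, 13, 2, 10, 1, 9]
  4 vs larger child 13 at index 3, swap → [19, 13, 18, 4, 2, 10, 1, 9]
  4 vs only child 9 at index 7, swap → [19, 13, 18, 9, 2, 10, 1, 4]
extract-max #6 returns 19:
  remove root 19; move last element 4 to root → [4, 13, 18, 9, 2, 10, 1]
  4 vs larger child 18 at index 2, swap → [18, 13, 4, 9, 2, 10, 1]
  4 vs larger child 10 at index 5, swap → [18, 13, 10, 9, 2, 4, 1]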